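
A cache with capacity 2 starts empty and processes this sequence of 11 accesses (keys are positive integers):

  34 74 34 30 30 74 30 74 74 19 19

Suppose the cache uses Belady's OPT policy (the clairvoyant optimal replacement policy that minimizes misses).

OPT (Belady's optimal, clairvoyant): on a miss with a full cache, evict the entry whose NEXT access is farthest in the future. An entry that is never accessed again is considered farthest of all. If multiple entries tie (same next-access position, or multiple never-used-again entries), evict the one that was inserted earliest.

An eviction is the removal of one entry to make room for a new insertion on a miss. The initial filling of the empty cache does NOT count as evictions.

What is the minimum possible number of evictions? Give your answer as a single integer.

OPT (Belady) simulation (capacity=2):
  1. access 34: MISS. Cache: [34]
  2. access 74: MISS. Cache: [34 74]
  3. access 34: HIT. Next use of 34: never. Cache: [34 74]
  4. access 30: MISS, evict 34 (next use: never). Cache: [74 30]
  5. access 30: HIT. Next use of 30: step 7. Cache: [74 30]
  6. access 74: HIT. Next use of 74: step 8. Cache: [74 30]
  7. access 30: HIT. Next use of 30: never. Cache: [74 30]
  8. access 74: HIT. Next use of 74: step 9. Cache: [74 30]
  9. access 74: HIT. Next use of 74: never. Cache: [74 30]
  10. access 19: MISS, evict 74 (next use: never). Cache: [30 19]
  11. access 19: HIT. Next use of 19: never. Cache: [30 19]
Total: 7 hits, 4 misses, 2 evictions

Answer: 2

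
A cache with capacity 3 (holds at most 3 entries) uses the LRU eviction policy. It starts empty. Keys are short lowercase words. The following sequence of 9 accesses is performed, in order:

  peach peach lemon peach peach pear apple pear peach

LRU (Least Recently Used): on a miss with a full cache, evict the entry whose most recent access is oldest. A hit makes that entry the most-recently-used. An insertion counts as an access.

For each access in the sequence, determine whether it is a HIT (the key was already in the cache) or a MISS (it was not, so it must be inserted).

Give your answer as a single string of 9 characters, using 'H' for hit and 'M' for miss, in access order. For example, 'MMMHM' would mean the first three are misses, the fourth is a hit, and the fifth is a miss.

LRU simulation (capacity=3):
  1. access peach: MISS. Cache (LRU->MRU): [peach]
  2. access peach: HIT. Cache (LRU->MRU): [peach]
  3. access lemon: MISS. Cache (LRU->MRU): [peach lemon]
  4. access peach: HIT. Cache (LRU->MRU): [lemon peach]
  5. access peach: HIT. Cache (LRU->MRU): [lemon peach]
  6. access pear: MISS. Cache (LRU->MRU): [lemon peach pear]
  7. access apple: MISS, evict lemon. Cache (LRU->MRU): [peach pear apple]
  8. access pear: HIT. Cache (LRU->MRU): [peach apple pear]
  9. access peach: HIT. Cache (LRU->MRU): [apple pear peach]
Total: 5 hits, 4 misses, 1 evictions

Answer: MHMHHMMHH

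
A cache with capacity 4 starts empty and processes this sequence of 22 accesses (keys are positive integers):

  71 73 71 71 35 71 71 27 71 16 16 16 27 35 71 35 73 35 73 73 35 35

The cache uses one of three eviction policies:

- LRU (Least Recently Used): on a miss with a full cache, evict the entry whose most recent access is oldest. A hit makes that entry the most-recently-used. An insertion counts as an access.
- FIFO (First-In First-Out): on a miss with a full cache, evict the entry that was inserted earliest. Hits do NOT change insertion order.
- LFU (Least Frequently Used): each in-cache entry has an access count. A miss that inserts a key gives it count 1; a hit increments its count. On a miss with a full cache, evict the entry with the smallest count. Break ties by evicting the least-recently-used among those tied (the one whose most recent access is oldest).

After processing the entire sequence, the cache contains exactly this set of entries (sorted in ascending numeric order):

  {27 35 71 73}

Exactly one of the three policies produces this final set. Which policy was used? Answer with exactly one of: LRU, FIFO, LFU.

Simulating under each policy and comparing final sets:
  LRU: final set = {27 35 71 73} -> MATCHES target
  FIFO: final set = {16 35 71 73} -> differs
  LFU: final set = {16 35 71 73} -> differs
Only LRU produces the target set.

Answer: LRU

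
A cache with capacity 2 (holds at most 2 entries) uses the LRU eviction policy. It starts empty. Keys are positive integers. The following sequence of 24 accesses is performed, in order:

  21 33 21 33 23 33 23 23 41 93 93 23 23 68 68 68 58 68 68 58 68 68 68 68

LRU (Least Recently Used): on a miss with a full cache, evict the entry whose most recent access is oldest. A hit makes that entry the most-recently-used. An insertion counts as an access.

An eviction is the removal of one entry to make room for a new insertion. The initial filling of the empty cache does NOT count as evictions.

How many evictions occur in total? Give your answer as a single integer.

LRU simulation (capacity=2):
  1. access 21: MISS. Cache (LRU->MRU): [21]
  2. access 33: MISS. Cache (LRU->MRU): [21 33]
  3. access 21: HIT. Cache (LRU->MRU): [33 21]
  4. access 33: HIT. Cache (LRU->MRU): [21 33]
  5. access 23: MISS, evict 21. Cache (LRU->MRU): [33 23]
  6. access 33: HIT. Cache (LRU->MRU): [23 33]
  7. access 23: HIT. Cache (LRU->MRU): [33 23]
  8. access 23: HIT. Cache (LRU->MRU): [33 23]
  9. access 41: MISS, evict 33. Cache (LRU->MRU): [23 41]
  10. access 93: MISS, evict 23. Cache (LRU->MRU): [41 93]
  11. access 93: HIT. Cache (LRU->MRU): [41 93]
  12. access 23: MISS, evict 41. Cache (LRU->MRU): [93 23]
  13. access 23: HIT. Cache (LRU->MRU): [93 23]
  14. access 68: MISS, evict 93. Cache (LRU->MRU): [23 68]
  15. access 68: HIT. Cache (LRU->MRU): [23 68]
  16. access 68: HIT. Cache (LRU->MRU): [23 68]
  17. access 58: MISS, evict 23. Cache (LRU->MRU): [68 58]
  18. access 68: HIT. Cache (LRU->MRU): [58 68]
  19. access 68: HIT. Cache (LRU->MRU): [58 68]
  20. access 58: HIT. Cache (LRU->MRU): [68 58]
  21. access 68: HIT. Cache (LRU->MRU): [58 68]
  22. access 68: HIT. Cache (LRU->MRU): [58 68]
  23. access 68: HIT. Cache (LRU->MRU): [58 68]
  24. access 68: HIT. Cache (LRU->MRU): [58 68]
Total: 16 hits, 8 misses, 6 evictions

Answer: 6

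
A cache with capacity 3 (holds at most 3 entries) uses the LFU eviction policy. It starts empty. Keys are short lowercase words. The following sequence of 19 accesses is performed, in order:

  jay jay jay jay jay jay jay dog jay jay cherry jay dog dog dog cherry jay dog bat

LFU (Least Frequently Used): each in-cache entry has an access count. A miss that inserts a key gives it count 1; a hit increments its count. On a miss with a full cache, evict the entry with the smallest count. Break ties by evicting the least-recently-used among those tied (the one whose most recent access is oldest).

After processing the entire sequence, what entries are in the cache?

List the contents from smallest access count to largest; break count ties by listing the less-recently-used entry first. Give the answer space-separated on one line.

LFU simulation (capacity=3):
  1. access jay: MISS. Cache: [jay(c=1)]
  2. access jay: HIT, count now 2. Cache: [jay(c=2)]
  3. access jay: HIT, count now 3. Cache: [jay(c=3)]
  4. access jay: HIT, count now 4. Cache: [jay(c=4)]
  5. access jay: HIT, count now 5. Cache: [jay(c=5)]
  6. access jay: HIT, count now 6. Cache: [jay(c=6)]
  7. access jay: HIT, count now 7. Cache: [jay(c=7)]
  8. access dog: MISS. Cache: [dog(c=1) jay(c=7)]
  9. access jay: HIT, count now 8. Cache: [dog(c=1) jay(c=8)]
  10. access jay: HIT, count now 9. Cache: [dog(c=1) jay(c=9)]
  11. access cherry: MISS. Cache: [dog(c=1) cherry(c=1) jay(c=9)]
  12. access jay: HIT, count now 10. Cache: [dog(c=1) cherry(c=1) jay(c=10)]
  13. access dog: HIT, count now 2. Cache: [cherry(c=1) dog(c=2) jay(c=10)]
  14. access dog: HIT, count now 3. Cache: [cherry(c=1) dog(c=3) jay(c=10)]
  15. access dog: HIT, count now 4. Cache: [cherry(c=1) dog(c=4) jay(c=10)]
  16. access cherry: HIT, count now 2. Cache: [cherry(c=2) dog(c=4) jay(c=10)]
  17. access jay: HIT, count now 11. Cache: [cherry(c=2) dog(c=4) jay(c=11)]
  18. access dog: HIT, count now 5. Cache: [cherry(c=2) dog(c=5) jay(c=11)]
  19. access bat: MISS, evict cherry(c=2). Cache: [bat(c=1) dog(c=5) jay(c=11)]
Total: 15 hits, 4 misses, 1 evictions

Answer: bat dog jay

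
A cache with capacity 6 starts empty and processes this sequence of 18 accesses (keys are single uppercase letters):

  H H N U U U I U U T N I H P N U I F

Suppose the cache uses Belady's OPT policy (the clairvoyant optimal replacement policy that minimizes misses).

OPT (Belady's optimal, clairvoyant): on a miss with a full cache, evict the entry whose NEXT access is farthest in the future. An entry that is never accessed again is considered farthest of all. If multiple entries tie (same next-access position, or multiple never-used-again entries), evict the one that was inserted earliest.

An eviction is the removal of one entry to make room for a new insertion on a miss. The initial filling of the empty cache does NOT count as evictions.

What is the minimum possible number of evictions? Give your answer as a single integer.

Answer: 1

Derivation:
OPT (Belady) simulation (capacity=6):
  1. access H: MISS. Cache: [H]
  2. access H: HIT. Next use of H: step 13. Cache: [H]
  3. access N: MISS. Cache: [H N]
  4. access U: MISS. Cache: [H N U]
  5. access U: HIT. Next use of U: step 6. Cache: [H N U]
  6. access U: HIT. Next use of U: step 8. Cache: [H N U]
  7. access I: MISS. Cache: [H N U I]
  8. access U: HIT. Next use of U: step 9. Cache: [H N U I]
  9. access U: HIT. Next use of U: step 16. Cache: [H N U I]
  10. access T: MISS. Cache: [H N U I T]
  11. access N: HIT. Next use of N: step 15. Cache: [H N U I T]
  12. access I: HIT. Next use of I: step 17. Cache: [H N U I T]
  13. access H: HIT. Next use of H: never. Cache: [H N U I T]
  14. access P: MISS. Cache: [H N U I T P]
  15. access N: HIT. Next use of N: never. Cache: [H N U I T P]
  16. access U: HIT. Next use of U: never. Cache: [H N U I T P]
  17. access I: HIT. Next use of I: never. Cache: [H N U I T P]
  18. access F: MISS, evict H (next use: never). Cache: [N U I T P F]
Total: 11 hits, 7 misses, 1 evictions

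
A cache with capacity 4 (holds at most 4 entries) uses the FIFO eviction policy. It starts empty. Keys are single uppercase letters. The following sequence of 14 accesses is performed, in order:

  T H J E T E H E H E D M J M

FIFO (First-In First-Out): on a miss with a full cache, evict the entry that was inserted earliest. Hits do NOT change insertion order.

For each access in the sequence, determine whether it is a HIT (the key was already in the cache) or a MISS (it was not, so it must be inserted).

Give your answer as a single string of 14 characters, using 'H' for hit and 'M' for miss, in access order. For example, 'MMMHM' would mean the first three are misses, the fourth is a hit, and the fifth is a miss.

Answer: MMMMHHHHHHMMHH

Derivation:
FIFO simulation (capacity=4):
  1. access T: MISS. Cache (old->new): [T]
  2. access H: MISS. Cache (old->new): [T H]
  3. access J: MISS. Cache (old->new): [T H J]
  4. access E: MISS. Cache (old->new): [T H J E]
  5. access T: HIT. Cache (old->new): [T H J E]
  6. access E: HIT. Cache (old->new): [T H J E]
  7. access H: HIT. Cache (old->new): [T H J E]
  8. access E: HIT. Cache (old->new): [T H J E]
  9. access H: HIT. Cache (old->new): [T H J E]
  10. access E: HIT. Cache (old->new): [T H J E]
  11. access D: MISS, evict T. Cache (old->new): [H J E D]
  12. access M: MISS, evict H. Cache (old->new): [J E D M]
  13. access J: HIT. Cache (old->new): [J E D M]
  14. access M: HIT. Cache (old->new): [J E D M]
Total: 8 hits, 6 misses, 2 evictions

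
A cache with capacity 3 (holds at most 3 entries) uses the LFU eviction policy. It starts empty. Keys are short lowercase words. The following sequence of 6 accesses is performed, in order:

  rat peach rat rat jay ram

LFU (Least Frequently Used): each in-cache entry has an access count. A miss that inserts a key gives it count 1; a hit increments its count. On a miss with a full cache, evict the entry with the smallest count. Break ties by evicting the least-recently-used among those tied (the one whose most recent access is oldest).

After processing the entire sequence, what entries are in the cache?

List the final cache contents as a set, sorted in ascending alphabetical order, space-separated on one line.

LFU simulation (capacity=3):
  1. access rat: MISS. Cache: [rat(c=1)]
  2. access peach: MISS. Cache: [rat(c=1) peach(c=1)]
  3. access rat: HIT, count now 2. Cache: [peach(c=1) rat(c=2)]
  4. access rat: HIT, count now 3. Cache: [peach(c=1) rat(c=3)]
  5. access jay: MISS. Cache: [peach(c=1) jay(c=1) rat(c=3)]
  6. access ram: MISS, evict peach(c=1). Cache: [jay(c=1) ram(c=1) rat(c=3)]
Total: 2 hits, 4 misses, 1 evictions

Answer: jay ram rat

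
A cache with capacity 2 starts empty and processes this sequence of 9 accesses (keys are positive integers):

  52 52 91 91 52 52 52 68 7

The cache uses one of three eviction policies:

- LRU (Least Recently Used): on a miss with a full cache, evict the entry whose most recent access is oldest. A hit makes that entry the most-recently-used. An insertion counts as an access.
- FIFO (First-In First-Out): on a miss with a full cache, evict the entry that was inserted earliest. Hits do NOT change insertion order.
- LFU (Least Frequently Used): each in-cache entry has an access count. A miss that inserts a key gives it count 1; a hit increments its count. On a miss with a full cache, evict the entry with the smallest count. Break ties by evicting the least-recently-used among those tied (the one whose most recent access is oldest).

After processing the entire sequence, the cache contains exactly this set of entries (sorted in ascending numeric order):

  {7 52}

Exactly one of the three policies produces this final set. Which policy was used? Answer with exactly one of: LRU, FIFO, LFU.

Answer: LFU

Derivation:
Simulating under each policy and comparing final sets:
  LRU: final set = {7 68} -> differs
  FIFO: final set = {7 68} -> differs
  LFU: final set = {7 52} -> MATCHES target
Only LFU produces the target set.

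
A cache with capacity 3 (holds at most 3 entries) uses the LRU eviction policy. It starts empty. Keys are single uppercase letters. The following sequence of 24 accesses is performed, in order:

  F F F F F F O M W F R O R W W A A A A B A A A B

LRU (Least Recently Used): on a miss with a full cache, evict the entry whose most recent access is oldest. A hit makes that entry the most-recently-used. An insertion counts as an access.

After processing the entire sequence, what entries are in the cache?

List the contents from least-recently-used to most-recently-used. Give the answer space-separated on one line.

Answer: W A B

Derivation:
LRU simulation (capacity=3):
  1. access F: MISS. Cache (LRU->MRU): [F]
  2. access F: HIT. Cache (LRU->MRU): [F]
  3. access F: HIT. Cache (LRU->MRU): [F]
  4. access F: HIT. Cache (LRU->MRU): [F]
  5. access F: HIT. Cache (LRU->MRU): [F]
  6. access F: HIT. Cache (LRU->MRU): [F]
  7. access O: MISS. Cache (LRU->MRU): [F O]
  8. access M: MISS. Cache (LRU->MRU): [F O M]
  9. access W: MISS, evict F. Cache (LRU->MRU): [O M W]
  10. access F: MISS, evict O. Cache (LRU->MRU): [M W F]
  11. access R: MISS, evict M. Cache (LRU->MRU): [W F R]
  12. access O: MISS, evict W. Cache (LRU->MRU): [F R O]
  13. access R: HIT. Cache (LRU->MRU): [F O R]
  14. access W: MISS, evict F. Cache (LRU->MRU): [O R W]
  15. access W: HIT. Cache (LRU->MRU): [O R W]
  16. access A: MISS, evict O. Cache (LRU->MRU): [R W A]
  17. access A: HIT. Cache (LRU->MRU): [R W A]
  18. access A: HIT. Cache (LRU->MRU): [R W A]
  19. access A: HIT. Cache (LRU->MRU): [R W A]
  20. access B: MISS, evict R. Cache (LRU->MRU): [W A B]
  21. access A: HIT. Cache (LRU->MRU): [W B A]
  22. access A: HIT. Cache (LRU->MRU): [W B A]
  23. access A: HIT. Cache (LRU->MRU): [W B A]
  24. access B: HIT. Cache (LRU->MRU): [W A B]
Total: 14 hits, 10 misses, 7 evictions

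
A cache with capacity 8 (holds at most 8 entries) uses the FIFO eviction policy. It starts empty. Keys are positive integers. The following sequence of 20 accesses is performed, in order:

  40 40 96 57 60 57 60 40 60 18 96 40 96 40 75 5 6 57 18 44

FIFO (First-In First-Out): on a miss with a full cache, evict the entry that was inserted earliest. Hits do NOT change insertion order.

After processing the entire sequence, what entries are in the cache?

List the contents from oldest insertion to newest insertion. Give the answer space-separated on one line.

Answer: 96 57 60 18 75 5 6 44

Derivation:
FIFO simulation (capacity=8):
  1. access 40: MISS. Cache (old->new): [40]
  2. access 40: HIT. Cache (old->new): [40]
  3. access 96: MISS. Cache (old->new): [40 96]
  4. access 57: MISS. Cache (old->new): [40 96 57]
  5. access 60: MISS. Cache (old->new): [40 96 57 60]
  6. access 57: HIT. Cache (old->new): [40 96 57 60]
  7. access 60: HIT. Cache (old->new): [40 96 57 60]
  8. access 40: HIT. Cache (old->new): [40 96 57 60]
  9. access 60: HIT. Cache (old->new): [40 96 57 60]
  10. access 18: MISS. Cache (old->new): [40 96 57 60 18]
  11. access 96: HIT. Cache (old->new): [40 96 57 60 18]
  12. access 40: HIT. Cache (old->new): [40 96 57 60 18]
  13. access 96: HIT. Cache (old->new): [40 96 57 60 18]
  14. access 40: HIT. Cache (old->new): [40 96 57 60 18]
  15. access 75: MISS. Cache (old->new): [40 96 57 60 18 75]
  16. access 5: MISS. Cache (old->new): [40 96 57 60 18 75 5]
  17. access 6: MISS. Cache (old->new): [40 96 57 60 18 75 5 6]
  18. access 57: HIT. Cache (old->new): [40 96 57 60 18 75 5 6]
  19. access 18: HIT. Cache (old->new): [40 96 57 60 18 75 5 6]
  20. access 44: MISS, evict 40. Cache (old->new): [96 57 60 18 75 5 6 44]
Total: 11 hits, 9 misses, 1 evictions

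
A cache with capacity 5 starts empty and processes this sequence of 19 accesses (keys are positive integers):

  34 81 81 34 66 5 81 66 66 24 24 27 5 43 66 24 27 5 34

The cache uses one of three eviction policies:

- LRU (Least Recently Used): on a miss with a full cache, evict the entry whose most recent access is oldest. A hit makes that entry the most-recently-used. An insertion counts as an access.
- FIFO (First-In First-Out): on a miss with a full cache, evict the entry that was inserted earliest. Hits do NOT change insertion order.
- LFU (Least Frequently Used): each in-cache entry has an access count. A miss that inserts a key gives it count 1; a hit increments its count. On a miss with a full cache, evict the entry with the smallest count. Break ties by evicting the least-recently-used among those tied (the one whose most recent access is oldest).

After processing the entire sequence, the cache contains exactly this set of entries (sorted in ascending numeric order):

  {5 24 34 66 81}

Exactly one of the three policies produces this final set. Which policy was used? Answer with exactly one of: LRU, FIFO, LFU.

Simulating under each policy and comparing final sets:
  LRU: final set = {5 24 27 34 66} -> differs
  FIFO: final set = {5 24 27 34 43} -> differs
  LFU: final set = {5 24 34 66 81} -> MATCHES target
Only LFU produces the target set.

Answer: LFU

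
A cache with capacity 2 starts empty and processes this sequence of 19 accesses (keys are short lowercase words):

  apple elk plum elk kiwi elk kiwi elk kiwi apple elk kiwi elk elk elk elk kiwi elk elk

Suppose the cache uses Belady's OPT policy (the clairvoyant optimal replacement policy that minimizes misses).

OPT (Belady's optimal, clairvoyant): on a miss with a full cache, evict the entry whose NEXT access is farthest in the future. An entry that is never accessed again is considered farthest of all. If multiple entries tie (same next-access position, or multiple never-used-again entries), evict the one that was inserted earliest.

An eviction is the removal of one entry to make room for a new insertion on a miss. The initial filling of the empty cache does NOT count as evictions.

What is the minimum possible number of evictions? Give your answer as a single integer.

Answer: 4

Derivation:
OPT (Belady) simulation (capacity=2):
  1. access apple: MISS. Cache: [apple]
  2. access elk: MISS. Cache: [apple elk]
  3. access plum: MISS, evict apple (next use: step 10). Cache: [elk plum]
  4. access elk: HIT. Next use of elk: step 6. Cache: [elk plum]
  5. access kiwi: MISS, evict plum (next use: never). Cache: [elk kiwi]
  6. access elk: HIT. Next use of elk: step 8. Cache: [elk kiwi]
  7. access kiwi: HIT. Next use of kiwi: step 9. Cache: [elk kiwi]
  8. access elk: HIT. Next use of elk: step 11. Cache: [elk kiwi]
  9. access kiwi: HIT. Next use of kiwi: step 12. Cache: [elk kiwi]
  10. access apple: MISS, evict kiwi (next use: step 12). Cache: [elk apple]
  11. access elk: HIT. Next use of elk: step 13. Cache: [elk apple]
  12. access kiwi: MISS, evict apple (next use: never). Cache: [elk kiwi]
  13. access elk: HIT. Next use of elk: step 14. Cache: [elk kiwi]
  14. access elk: HIT. Next use of elk: step 15. Cache: [elk kiwi]
  15. access elk: HIT. Next use of elk: step 16. Cache: [elk kiwi]
  16. access elk: HIT. Next use of elk: step 18. Cache: [elk kiwi]
  17. access kiwi: HIT. Next use of kiwi: never. Cache: [elk kiwi]
  18. access elk: HIT. Next use of elk: step 19. Cache: [elk kiwi]
  19. access elk: HIT. Next use of elk: never. Cache: [elk kiwi]
Total: 13 hits, 6 misses, 4 evictions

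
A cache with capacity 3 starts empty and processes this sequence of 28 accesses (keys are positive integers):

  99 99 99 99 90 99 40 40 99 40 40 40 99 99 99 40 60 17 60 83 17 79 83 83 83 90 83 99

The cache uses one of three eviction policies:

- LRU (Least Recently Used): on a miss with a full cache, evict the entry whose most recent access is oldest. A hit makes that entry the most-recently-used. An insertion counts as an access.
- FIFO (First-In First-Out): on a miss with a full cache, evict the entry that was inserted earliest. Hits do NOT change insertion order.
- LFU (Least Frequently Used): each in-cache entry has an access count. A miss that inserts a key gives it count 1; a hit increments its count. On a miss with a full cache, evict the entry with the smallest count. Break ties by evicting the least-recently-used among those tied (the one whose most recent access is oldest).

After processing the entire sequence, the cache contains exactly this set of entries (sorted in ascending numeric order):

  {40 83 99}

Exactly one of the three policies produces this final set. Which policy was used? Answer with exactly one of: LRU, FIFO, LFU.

Simulating under each policy and comparing final sets:
  LRU: final set = {83 90 99} -> differs
  FIFO: final set = {79 90 99} -> differs
  LFU: final set = {40 83 99} -> MATCHES target
Only LFU produces the target set.

Answer: LFU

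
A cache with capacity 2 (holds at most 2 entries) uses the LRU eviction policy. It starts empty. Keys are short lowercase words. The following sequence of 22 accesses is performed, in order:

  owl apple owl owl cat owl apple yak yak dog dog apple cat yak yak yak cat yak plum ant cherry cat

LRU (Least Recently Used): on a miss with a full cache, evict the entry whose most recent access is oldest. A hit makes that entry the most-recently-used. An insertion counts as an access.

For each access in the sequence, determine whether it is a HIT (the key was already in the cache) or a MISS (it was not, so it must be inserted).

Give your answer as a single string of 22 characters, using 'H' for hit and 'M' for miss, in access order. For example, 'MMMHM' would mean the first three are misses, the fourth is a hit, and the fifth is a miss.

LRU simulation (capacity=2):
  1. access owl: MISS. Cache (LRU->MRU): [owl]
  2. access apple: MISS. Cache (LRU->MRU): [owl apple]
  3. access owl: HIT. Cache (LRU->MRU): [apple owl]
  4. access owl: HIT. Cache (LRU->MRU): [apple owl]
  5. access cat: MISS, evict apple. Cache (LRU->MRU): [owl cat]
  6. access owl: HIT. Cache (LRU->MRU): [cat owl]
  7. access apple: MISS, evict cat. Cache (LRU->MRU): [owl apple]
  8. access yak: MISS, evict owl. Cache (LRU->MRU): [apple yak]
  9. access yak: HIT. Cache (LRU->MRU): [apple yak]
  10. access dog: MISS, evict apple. Cache (LRU->MRU): [yak dog]
  11. access dog: HIT. Cache (LRU->MRU): [yak dog]
  12. access apple: MISS, evict yak. Cache (LRU->MRU): [dog apple]
  13. access cat: MISS, evict dog. Cache (LRU->MRU): [apple cat]
  14. access yak: MISS, evict apple. Cache (LRU->MRU): [cat yak]
  15. access yak: HIT. Cache (LRU->MRU): [cat yak]
  16. access yak: HIT. Cache (LRU->MRU): [cat yak]
  17. access cat: HIT. Cache (LRU->MRU): [yak cat]
  18. access yak: HIT. Cache (LRU->MRU): [cat yak]
  19. access plum: MISS, evict cat. Cache (LRU->MRU): [yak plum]
  20. access ant: MISS, evict yak. Cache (LRU->MRU): [plum ant]
  21. access cherry: MISS, evict plum. Cache (LRU->MRU): [ant cherry]
  22. access cat: MISS, evict ant. Cache (LRU->MRU): [cherry cat]
Total: 9 hits, 13 misses, 11 evictions

Answer: MMHHMHMMHMHMMMHHHHMMMM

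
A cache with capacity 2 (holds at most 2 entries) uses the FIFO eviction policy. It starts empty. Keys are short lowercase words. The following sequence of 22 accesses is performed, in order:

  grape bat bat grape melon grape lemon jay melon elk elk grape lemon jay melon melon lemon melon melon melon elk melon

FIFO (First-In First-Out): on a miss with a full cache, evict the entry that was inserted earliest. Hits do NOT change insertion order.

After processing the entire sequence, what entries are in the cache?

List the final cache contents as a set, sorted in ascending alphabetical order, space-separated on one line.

Answer: elk melon

Derivation:
FIFO simulation (capacity=2):
  1. access grape: MISS. Cache (old->new): [grape]
  2. access bat: MISS. Cache (old->new): [grape bat]
  3. access bat: HIT. Cache (old->new): [grape bat]
  4. access grape: HIT. Cache (old->new): [grape bat]
  5. access melon: MISS, evict grape. Cache (old->new): [bat melon]
  6. access grape: MISS, evict bat. Cache (old->new): [melon grape]
  7. access lemon: MISS, evict melon. Cache (old->new): [grape lemon]
  8. access jay: MISS, evict grape. Cache (old->new): [lemon jay]
  9. access melon: MISS, evict lemon. Cache (old->new): [jay melon]
  10. access elk: MISS, evict jay. Cache (old->new): [melon elk]
  11. access elk: HIT. Cache (old->new): [melon elk]
  12. access grape: MISS, evict melon. Cache (old->new): [elk grape]
  13. access lemon: MISS, evict elk. Cache (old->new): [grape lemon]
  14. access jay: MISS, evict grape. Cache (old->new): [lemon jay]
  15. access melon: MISS, evict lemon. Cache (old->new): [jay melon]
  16. access melon: HIT. Cache (old->new): [jay melon]
  17. access lemon: MISS, evict jay. Cache (old->new): [melon lemon]
  18. access melon: HIT. Cache (old->new): [melon lemon]
  19. access melon: HIT. Cache (old->new): [melon lemon]
  20. access melon: HIT. Cache (old->new): [melon lemon]
  21. access elk: MISS, evict melon. Cache (old->new): [lemon elk]
  22. access melon: MISS, evict lemon. Cache (old->new): [elk melon]
Total: 7 hits, 15 misses, 13 evictions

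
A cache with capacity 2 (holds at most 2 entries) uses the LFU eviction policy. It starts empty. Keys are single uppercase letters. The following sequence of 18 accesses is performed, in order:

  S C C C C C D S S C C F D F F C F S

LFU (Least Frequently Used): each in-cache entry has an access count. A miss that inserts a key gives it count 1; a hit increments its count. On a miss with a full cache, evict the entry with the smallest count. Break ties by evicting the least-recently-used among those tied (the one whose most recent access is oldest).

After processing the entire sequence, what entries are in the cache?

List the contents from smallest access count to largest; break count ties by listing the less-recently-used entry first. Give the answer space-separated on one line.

LFU simulation (capacity=2):
  1. access S: MISS. Cache: [S(c=1)]
  2. access C: MISS. Cache: [S(c=1) C(c=1)]
  3. access C: HIT, count now 2. Cache: [S(c=1) C(c=2)]
  4. access C: HIT, count now 3. Cache: [S(c=1) C(c=3)]
  5. access C: HIT, count now 4. Cache: [S(c=1) C(c=4)]
  6. access C: HIT, count now 5. Cache: [S(c=1) C(c=5)]
  7. access D: MISS, evict S(c=1). Cache: [D(c=1) C(c=5)]
  8. access S: MISS, evict D(c=1). Cache: [S(c=1) C(c=5)]
  9. access S: HIT, count now 2. Cache: [S(c=2) C(c=5)]
  10. access C: HIT, count now 6. Cache: [S(c=2) C(c=6)]
  11. access C: HIT, count now 7. Cache: [S(c=2) C(c=7)]
  12. access F: MISS, evict S(c=2). Cache: [F(c=1) C(c=7)]
  13. access D: MISS, evict F(c=1). Cache: [D(c=1) C(c=7)]
  14. access F: MISS, evict D(c=1). Cache: [F(c=1) C(c=7)]
  15. access F: HIT, count now 2. Cache: [F(c=2) C(c=7)]
  16. access C: HIT, count now 8. Cache: [F(c=2) C(c=8)]
  17. access F: HIT, count now 3. Cache: [F(c=3) C(c=8)]
  18. access S: MISS, evict F(c=3). Cache: [S(c=1) C(c=8)]
Total: 10 hits, 8 misses, 6 evictions

Answer: S C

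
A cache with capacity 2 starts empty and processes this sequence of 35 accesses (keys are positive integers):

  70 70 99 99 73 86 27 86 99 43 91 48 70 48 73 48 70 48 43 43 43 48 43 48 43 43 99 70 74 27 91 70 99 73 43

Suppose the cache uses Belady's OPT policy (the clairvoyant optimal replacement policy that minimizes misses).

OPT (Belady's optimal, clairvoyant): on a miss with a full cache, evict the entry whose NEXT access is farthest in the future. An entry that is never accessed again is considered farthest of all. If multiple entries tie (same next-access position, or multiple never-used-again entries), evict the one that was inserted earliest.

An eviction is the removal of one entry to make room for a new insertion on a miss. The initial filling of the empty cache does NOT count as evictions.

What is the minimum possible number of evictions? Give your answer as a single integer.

OPT (Belady) simulation (capacity=2):
  1. access 70: MISS. Cache: [70]
  2. access 70: HIT. Next use of 70: step 13. Cache: [70]
  3. access 99: MISS. Cache: [70 99]
  4. access 99: HIT. Next use of 99: step 9. Cache: [70 99]
  5. access 73: MISS, evict 70 (next use: step 13). Cache: [99 73]
  6. access 86: MISS, evict 73 (next use: step 15). Cache: [99 86]
  7. access 27: MISS, evict 99 (next use: step 9). Cache: [86 27]
  8. access 86: HIT. Next use of 86: never. Cache: [86 27]
  9. access 99: MISS, evict 86 (next use: never). Cache: [27 99]
  10. access 43: MISS, evict 27 (next use: step 30). Cache: [99 43]
  11. access 91: MISS, evict 99 (next use: step 27). Cache: [43 91]
  12. access 48: MISS, evict 91 (next use: step 31). Cache: [43 48]
  13. access 70: MISS, evict 43 (next use: step 19). Cache: [48 70]
  14. access 48: HIT. Next use of 48: step 16. Cache: [48 70]
  15. access 73: MISS, evict 70 (next use: step 17). Cache: [48 73]
  16. access 48: HIT. Next use of 48: step 18. Cache: [48 73]
  17. access 70: MISS, evict 73 (next use: step 34). Cache: [48 70]
  18. access 48: HIT. Next use of 48: step 22. Cache: [48 70]
  19. access 43: MISS, evict 70 (next use: step 28). Cache: [48 43]
  20. access 43: HIT. Next use of 43: step 21. Cache: [48 43]
  21. access 43: HIT. Next use of 43: step 23. Cache: [48 43]
  22. access 48: HIT. Next use of 48: step 24. Cache: [48 43]
  23. access 43: HIT. Next use of 43: step 25. Cache: [48 43]
  24. access 48: HIT. Next use of 48: never. Cache: [48 43]
  25. access 43: HIT. Next use of 43: step 26. Cache: [48 43]
  26. access 43: HIT. Next use of 43: step 35. Cache: [48 43]
  27. access 99: MISS, evict 48 (next use: never). Cache: [43 99]
  28. access 70: MISS, evict 43 (next use: step 35). Cache: [99 70]
  29. access 74: MISS, evict 99 (next use: step 33). Cache: [70 74]
  30. access 27: MISS, evict 74 (next use: never). Cache: [70 27]
  31. access 91: MISS, evict 27 (next use: never). Cache: [70 91]
  32. access 70: HIT. Next use of 70: never. Cache: [70 91]
  33. access 99: MISS, evict 70 (next use: never). Cache: [91 99]
  34. access 73: MISS, evict 91 (next use: never). Cache: [99 73]
  35. access 43: MISS, evict 99 (next use: never). Cache: [73 43]
Total: 14 hits, 21 misses, 19 evictions

Answer: 19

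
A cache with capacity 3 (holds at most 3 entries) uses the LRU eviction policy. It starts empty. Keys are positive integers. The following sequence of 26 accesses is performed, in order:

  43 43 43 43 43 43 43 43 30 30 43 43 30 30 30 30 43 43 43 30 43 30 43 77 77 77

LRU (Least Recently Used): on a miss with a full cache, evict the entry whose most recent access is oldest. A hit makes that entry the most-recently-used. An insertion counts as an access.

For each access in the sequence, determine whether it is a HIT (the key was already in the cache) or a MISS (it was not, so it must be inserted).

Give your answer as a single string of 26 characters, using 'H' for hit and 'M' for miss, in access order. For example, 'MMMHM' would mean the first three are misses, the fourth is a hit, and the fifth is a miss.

Answer: MHHHHHHHMHHHHHHHHHHHHHHMHH

Derivation:
LRU simulation (capacity=3):
  1. access 43: MISS. Cache (LRU->MRU): [43]
  2. access 43: HIT. Cache (LRU->MRU): [43]
  3. access 43: HIT. Cache (LRU->MRU): [43]
  4. access 43: HIT. Cache (LRU->MRU): [43]
  5. access 43: HIT. Cache (LRU->MRU): [43]
  6. access 43: HIT. Cache (LRU->MRU): [43]
  7. access 43: HIT. Cache (LRU->MRU): [43]
  8. access 43: HIT. Cache (LRU->MRU): [43]
  9. access 30: MISS. Cache (LRU->MRU): [43 30]
  10. access 30: HIT. Cache (LRU->MRU): [43 30]
  11. access 43: HIT. Cache (LRU->MRU): [30 43]
  12. access 43: HIT. Cache (LRU->MRU): [30 43]
  13. access 30: HIT. Cache (LRU->MRU): [43 30]
  14. access 30: HIT. Cache (LRU->MRU): [43 30]
  15. access 30: HIT. Cache (LRU->MRU): [43 30]
  16. access 30: HIT. Cache (LRU->MRU): [43 30]
  17. access 43: HIT. Cache (LRU->MRU): [30 43]
  18. access 43: HIT. Cache (LRU->MRU): [30 43]
  19. access 43: HIT. Cache (LRU->MRU): [30 43]
  20. access 30: HIT. Cache (LRU->MRU): [43 30]
  21. access 43: HIT. Cache (LRU->MRU): [30 43]
  22. access 30: HIT. Cache (LRU->MRU): [43 30]
  23. access 43: HIT. Cache (LRU->MRU): [30 43]
  24. access 77: MISS. Cache (LRU->MRU): [30 43 77]
  25. access 77: HIT. Cache (LRU->MRU): [30 43 77]
  26. access 77: HIT. Cache (LRU->MRU): [30 43 77]
Total: 23 hits, 3 misses, 0 evictions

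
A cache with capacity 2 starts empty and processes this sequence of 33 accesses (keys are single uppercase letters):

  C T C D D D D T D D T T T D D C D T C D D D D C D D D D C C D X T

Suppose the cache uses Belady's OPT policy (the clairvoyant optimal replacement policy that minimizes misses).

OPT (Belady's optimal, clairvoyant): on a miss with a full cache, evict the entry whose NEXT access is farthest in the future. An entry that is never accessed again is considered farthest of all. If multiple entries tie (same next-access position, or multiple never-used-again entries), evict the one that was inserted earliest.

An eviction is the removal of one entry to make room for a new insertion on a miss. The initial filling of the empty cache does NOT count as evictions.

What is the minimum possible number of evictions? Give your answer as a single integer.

OPT (Belady) simulation (capacity=2):
  1. access C: MISS. Cache: [C]
  2. access T: MISS. Cache: [C T]
  3. access C: HIT. Next use of C: step 16. Cache: [C T]
  4. access D: MISS, evict C (next use: step 16). Cache: [T D]
  5. access D: HIT. Next use of D: step 6. Cache: [T D]
  6. access D: HIT. Next use of D: step 7. Cache: [T D]
  7. access D: HIT. Next use of D: step 9. Cache: [T D]
  8. access T: HIT. Next use of T: step 11. Cache: [T D]
  9. access D: HIT. Next use of D: step 10. Cache: [T D]
  10. access D: HIT. Next use of D: step 14. Cache: [T D]
  11. access T: HIT. Next use of T: step 12. Cache: [T D]
  12. access T: HIT. Next use of T: step 13. Cache: [T D]
  13. access T: HIT. Next use of T: step 18. Cache: [T D]
  14. access D: HIT. Next use of D: step 15. Cache: [T D]
  15. access D: HIT. Next use of D: step 17. Cache: [T D]
  16. access C: MISS, evict T (next use: step 18). Cache: [D C]
  17. access D: HIT. Next use of D: step 20. Cache: [D C]
  18. access T: MISS, evict D (next use: step 20). Cache: [C T]
  19. access C: HIT. Next use of C: step 24. Cache: [C T]
  20. access D: MISS, evict T (next use: step 33). Cache: [C D]
  21. access D: HIT. Next use of D: step 22. Cache: [C D]
  22. access D: HIT. Next use of D: step 23. Cache: [C D]
  23. access D: HIT. Next use of D: step 25. Cache: [C D]
  24. access C: HIT. Next use of C: step 29. Cache: [C D]
  25. access D: HIT. Next use of D: step 26. Cache: [C D]
  26. access D: HIT. Next use of D: step 27. Cache: [C D]
  27. access D: HIT. Next use of D: step 28. Cache: [C D]
  28. access D: HIT. Next use of D: step 31. Cache: [C D]
  29. access C: HIT. Next use of C: step 30. Cache: [C D]
  30. access C: HIT. Next use of C: never. Cache: [C D]
  31. access D: HIT. Next use of D: never. Cache: [C D]
  32. access X: MISS, evict C (next use: never). Cache: [D X]
  33. access T: MISS, evict D (next use: never). Cache: [X T]
Total: 25 hits, 8 misses, 6 evictions

Answer: 6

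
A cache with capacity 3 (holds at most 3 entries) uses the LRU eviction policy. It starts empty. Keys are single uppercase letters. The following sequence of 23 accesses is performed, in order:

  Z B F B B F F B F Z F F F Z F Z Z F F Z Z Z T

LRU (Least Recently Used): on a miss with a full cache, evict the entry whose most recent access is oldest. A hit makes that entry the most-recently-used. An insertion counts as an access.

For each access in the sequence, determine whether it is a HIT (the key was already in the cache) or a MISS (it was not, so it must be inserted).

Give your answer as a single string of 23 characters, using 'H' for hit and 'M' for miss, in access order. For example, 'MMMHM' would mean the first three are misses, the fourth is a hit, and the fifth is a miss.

Answer: MMMHHHHHHHHHHHHHHHHHHHM

Derivation:
LRU simulation (capacity=3):
  1. access Z: MISS. Cache (LRU->MRU): [Z]
  2. access B: MISS. Cache (LRU->MRU): [Z B]
  3. access F: MISS. Cache (LRU->MRU): [Z B F]
  4. access B: HIT. Cache (LRU->MRU): [Z F B]
  5. access B: HIT. Cache (LRU->MRU): [Z F B]
  6. access F: HIT. Cache (LRU->MRU): [Z B F]
  7. access F: HIT. Cache (LRU->MRU): [Z B F]
  8. access B: HIT. Cache (LRU->MRU): [Z F B]
  9. access F: HIT. Cache (LRU->MRU): [Z B F]
  10. access Z: HIT. Cache (LRU->MRU): [B F Z]
  11. access F: HIT. Cache (LRU->MRU): [B Z F]
  12. access F: HIT. Cache (LRU->MRU): [B Z F]
  13. access F: HIT. Cache (LRU->MRU): [B Z F]
  14. access Z: HIT. Cache (LRU->MRU): [B F Z]
  15. access F: HIT. Cache (LRU->MRU): [B Z F]
  16. access Z: HIT. Cache (LRU->MRU): [B F Z]
  17. access Z: HIT. Cache (LRU->MRU): [B F Z]
  18. access F: HIT. Cache (LRU->MRU): [B Z F]
  19. access F: HIT. Cache (LRU->MRU): [B Z F]
  20. access Z: HIT. Cache (LRU->MRU): [B F Z]
  21. access Z: HIT. Cache (LRU->MRU): [B F Z]
  22. access Z: HIT. Cache (LRU->MRU): [B F Z]
  23. access T: MISS, evict B. Cache (LRU->MRU): [F Z T]
Total: 19 hits, 4 misses, 1 evictions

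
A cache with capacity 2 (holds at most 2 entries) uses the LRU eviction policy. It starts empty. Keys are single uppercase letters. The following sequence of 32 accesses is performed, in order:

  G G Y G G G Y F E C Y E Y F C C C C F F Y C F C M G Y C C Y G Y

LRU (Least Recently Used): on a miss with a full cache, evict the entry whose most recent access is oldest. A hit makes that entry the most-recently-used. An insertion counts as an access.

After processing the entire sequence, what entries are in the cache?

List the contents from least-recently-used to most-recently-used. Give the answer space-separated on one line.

Answer: G Y

Derivation:
LRU simulation (capacity=2):
  1. access G: MISS. Cache (LRU->MRU): [G]
  2. access G: HIT. Cache (LRU->MRU): [G]
  3. access Y: MISS. Cache (LRU->MRU): [G Y]
  4. access G: HIT. Cache (LRU->MRU): [Y G]
  5. access G: HIT. Cache (LRU->MRU): [Y G]
  6. access G: HIT. Cache (LRU->MRU): [Y G]
  7. access Y: HIT. Cache (LRU->MRU): [G Y]
  8. access F: MISS, evict G. Cache (LRU->MRU): [Y F]
  9. access E: MISS, evict Y. Cache (LRU->MRU): [F E]
  10. access C: MISS, evict F. Cache (LRU->MRU): [E C]
  11. access Y: MISS, evict E. Cache (LRU->MRU): [C Y]
  12. access E: MISS, evict C. Cache (LRU->MRU): [Y E]
  13. access Y: HIT. Cache (LRU->MRU): [E Y]
  14. access F: MISS, evict E. Cache (LRU->MRU): [Y F]
  15. access C: MISS, evict Y. Cache (LRU->MRU): [F C]
  16. access C: HIT. Cache (LRU->MRU): [F C]
  17. access C: HIT. Cache (LRU->MRU): [F C]
  18. access C: HIT. Cache (LRU->MRU): [F C]
  19. access F: HIT. Cache (LRU->MRU): [C F]
  20. access F: HIT. Cache (LRU->MRU): [C F]
  21. access Y: MISS, evict C. Cache (LRU->MRU): [F Y]
  22. access C: MISS, evict F. Cache (LRU->MRU): [Y C]
  23. access F: MISS, evict Y. Cache (LRU->MRU): [C F]
  24. access C: HIT. Cache (LRU->MRU): [F C]
  25. access M: MISS, evict F. Cache (LRU->MRU): [C M]
  26. access G: MISS, evict C. Cache (LRU->MRU): [M G]
  27. access Y: MISS, evict M. Cache (LRU->MRU): [G Y]
  28. access C: MISS, evict G. Cache (LRU->MRU): [Y C]
  29. access C: HIT. Cache (LRU->MRU): [Y C]
  30. access Y: HIT. Cache (LRU->MRU): [C Y]
  31. access G: MISS, evict C. Cache (LRU->MRU): [Y G]
  32. access Y: HIT. Cache (LRU->MRU): [G Y]
Total: 15 hits, 17 misses, 15 evictions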